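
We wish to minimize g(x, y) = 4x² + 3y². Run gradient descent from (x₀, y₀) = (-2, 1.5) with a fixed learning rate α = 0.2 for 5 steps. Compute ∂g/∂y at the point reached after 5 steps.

∇g = (8x, 6y)
(x₁, y₁) = (-2, 1.5) − 0.2·(-16, 9) = (1.2, -0.3)
(x₂, y₂) = (1.2, -0.3) − 0.2·(9.6, -1.8) = (-0.72, 0.06)
(x₃, y₃) = (-0.72, 0.06) − 0.2·(-5.76, 0.36) = (0.432, -0.012)
(x₄, y₄) = (0.432, -0.012) − 0.2·(3.456, -0.072) = (-0.2592, 0.0024)
(x₅, y₅) = (-0.2592, 0.0024) − 0.2·(-2.0736, 0.0144) = (0.15552, -0.00048)
∂g/∂y at (0.15552, -0.00048) = -0.00288

-0.00288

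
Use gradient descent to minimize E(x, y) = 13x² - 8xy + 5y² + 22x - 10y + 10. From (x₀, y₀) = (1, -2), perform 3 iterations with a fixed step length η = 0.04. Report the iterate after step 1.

∇E = (26x - 8y + 22, -8x + 10y - 10)
(x₁, y₁) = (1, -2) − 0.04·(64, -38) = (-1.56, -0.48)

(-1.56, -0.48)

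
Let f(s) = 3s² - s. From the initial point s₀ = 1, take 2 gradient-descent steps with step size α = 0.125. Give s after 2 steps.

f′(s) = 6s - 1
Step 1: f′(1) = 5; s₁ = 1 − 0.125·5 = 0.375
Step 2: f′(0.375) = 1.25; s₂ = 0.375 − 0.125·1.25 = 0.21875

0.21875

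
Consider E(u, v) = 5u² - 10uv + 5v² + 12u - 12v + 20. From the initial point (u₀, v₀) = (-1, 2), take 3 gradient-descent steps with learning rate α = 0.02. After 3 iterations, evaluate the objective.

13.5558272

∇E = (10u - 10v + 12, -10u + 10v - 12)
Step 1: at (-1, 2), ∇E = (-18, 18) → (-1, 2) − 0.02·(-18, 18) = (-0.64, 1.64)
Step 2: at (-0.64, 1.64), ∇E = (-10.8, 10.8) → (-0.64, 1.64) − 0.02·(-10.8, 10.8) = (-0.424, 1.424)
Step 3: at (-0.424, 1.424), ∇E = (-6.48, 6.48) → (-0.424, 1.424) − 0.02·(-6.48, 6.48) = (-0.2944, 1.2944)
E(-0.2944, 1.2944) = 13.5558272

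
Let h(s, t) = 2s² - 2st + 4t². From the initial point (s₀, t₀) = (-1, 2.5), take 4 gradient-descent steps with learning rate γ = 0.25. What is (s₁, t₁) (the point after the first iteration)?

(1.25, -3)

∇h = (4s - 2t, -2s + 8t)
(s₁, t₁) = (-1, 2.5) − 0.25·(-9, 22) = (1.25, -3)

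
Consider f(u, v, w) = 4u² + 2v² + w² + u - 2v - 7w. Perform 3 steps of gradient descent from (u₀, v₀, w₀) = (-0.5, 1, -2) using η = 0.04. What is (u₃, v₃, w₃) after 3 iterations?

(-0.242912, 0.796352, -0.782784)

∇f = (8u + 1, 4v - 2, 2w - 7)
Step 1: at (-0.5, 1, -2), ∇f = (-3, 2, -11) → (-0.5, 1, -2) − 0.04·(-3, 2, -11) = (-0.38, 0.92, -1.56)
Step 2: at (-0.38, 0.92, -1.56), ∇f = (-2.04, 1.68, -10.12) → (-0.38, 0.92, -1.56) − 0.04·(-2.04, 1.68, -10.12) = (-0.2984, 0.8528, -1.1552)
Step 3: at (-0.2984, 0.8528, -1.1552), ∇f = (-1.3872, 1.4112, -9.3104) → (-0.2984, 0.8528, -1.1552) − 0.04·(-1.3872, 1.4112, -9.3104) = (-0.242912, 0.796352, -0.782784)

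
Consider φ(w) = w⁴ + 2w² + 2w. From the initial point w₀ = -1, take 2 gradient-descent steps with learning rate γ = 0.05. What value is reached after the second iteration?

-0.5914

φ′(w) = 4w³ + 4w + 2
w₁ = -1 − 0.05·(-6) = -0.7
w₂ = -0.7 − 0.05·(-2.172) = -0.5914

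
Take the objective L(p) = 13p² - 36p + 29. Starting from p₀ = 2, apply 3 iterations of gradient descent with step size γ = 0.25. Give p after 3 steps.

L′(p) = 26p - 36
Step 1: L′(2) = 16; p₁ = 2 − 0.25·16 = -2
Step 2: L′(-2) = -88; p₂ = -2 − 0.25·(-88) = 20
Step 3: L′(20) = 484; p₃ = 20 − 0.25·484 = -101

-101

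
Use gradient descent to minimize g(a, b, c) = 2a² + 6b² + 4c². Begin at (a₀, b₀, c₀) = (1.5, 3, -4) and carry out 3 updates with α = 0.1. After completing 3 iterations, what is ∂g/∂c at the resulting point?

-0.256

∇g = (4a, 12b, 8c)
Step 1: at (1.5, 3, -4), ∇g = (6, 36, -32) → (1.5, 3, -4) − 0.1·(6, 36, -32) = (0.9, -0.6, -0.8)
Step 2: at (0.9, -0.6, -0.8), ∇g = (3.6, -7.2, -6.4) → (0.9, -0.6, -0.8) − 0.1·(3.6, -7.2, -6.4) = (0.54, 0.12, -0.16)
Step 3: at (0.54, 0.12, -0.16), ∇g = (2.16, 1.44, -1.28) → (0.54, 0.12, -0.16) − 0.1·(2.16, 1.44, -1.28) = (0.324, -0.024, -0.032)
∂g/∂c at (0.324, -0.024, -0.032) = -0.256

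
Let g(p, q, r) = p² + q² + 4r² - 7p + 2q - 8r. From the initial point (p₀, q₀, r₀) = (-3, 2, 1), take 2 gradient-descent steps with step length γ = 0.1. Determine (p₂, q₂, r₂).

∇g = (2p - 7, 2q + 2, 8r - 8)
Step 1: at (-3, 2, 1), ∇g = (-13, 6, 0) → (-3, 2, 1) − 0.1·(-13, 6, 0) = (-1.7, 1.4, 1)
Step 2: at (-1.7, 1.4, 1), ∇g = (-10.4, 4.8, 0) → (-1.7, 1.4, 1) − 0.1·(-10.4, 4.8, 0) = (-0.66, 0.92, 1)

(-0.66, 0.92, 1)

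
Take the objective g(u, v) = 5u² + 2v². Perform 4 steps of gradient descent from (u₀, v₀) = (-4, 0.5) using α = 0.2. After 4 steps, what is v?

∇g = (10u, 4v)
Step 1: at (-4, 0.5), ∇g = (-40, 2) → (-4, 0.5) − 0.2·(-40, 2) = (4, 0.1)
Step 2: at (4, 0.1), ∇g = (40, 0.4) → (4, 0.1) − 0.2·(40, 0.4) = (-4, 0.02)
Step 3: at (-4, 0.02), ∇g = (-40, 0.08) → (-4, 0.02) − 0.2·(-40, 0.08) = (4, 0.004)
Step 4: at (4, 0.004), ∇g = (40, 0.016) → (4, 0.004) − 0.2·(40, 0.016) = (-4, 0.0008)
v = 0.0008

0.0008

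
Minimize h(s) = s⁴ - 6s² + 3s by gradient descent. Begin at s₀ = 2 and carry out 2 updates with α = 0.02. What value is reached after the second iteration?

1.69601984

h′(s) = 4s³ - 12s + 3
Step 1: h′(2) = 11; s₁ = 2 − 0.02·11 = 1.78
Step 2: h′(1.78) = 4.199008; s₂ = 1.78 − 0.02·4.199008 = 1.69601984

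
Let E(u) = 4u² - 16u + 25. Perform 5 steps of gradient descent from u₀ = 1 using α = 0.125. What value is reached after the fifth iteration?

2

E′(u) = 8u - 16
u₁ = 1 − 0.125·(-8) = 2
u₂ = 2 − 0.125·0 = 2
u₃ = 2 − 0.125·0 = 2
u₄ = 2 − 0.125·0 = 2
u₅ = 2 − 0.125·0 = 2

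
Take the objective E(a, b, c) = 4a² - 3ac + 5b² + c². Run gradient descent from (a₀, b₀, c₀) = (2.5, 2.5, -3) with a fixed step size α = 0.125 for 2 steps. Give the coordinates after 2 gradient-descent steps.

(-0.4921875, 0.15625, -1.40625)

∇E = (8a - 3c, 10b, -3a + 2c)
Step 1: at (2.5, 2.5, -3), ∇E = (29, 25, -13.5) → (2.5, 2.5, -3) − 0.125·(29, 25, -13.5) = (-1.125, -0.625, -1.3125)
Step 2: at (-1.125, -0.625, -1.3125), ∇E = (-5.0625, -6.25, 0.75) → (-1.125, -0.625, -1.3125) − 0.125·(-5.0625, -6.25, 0.75) = (-0.4921875, 0.15625, -1.40625)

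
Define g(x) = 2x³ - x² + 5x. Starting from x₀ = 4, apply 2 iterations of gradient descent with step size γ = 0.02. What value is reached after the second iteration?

1.576048

g′(x) = 6x² - 2x + 5
Step 1: g′(4) = 93; x₁ = 4 − 0.02·93 = 2.14
Step 2: g′(2.14) = 28.1976; x₂ = 2.14 − 0.02·28.1976 = 1.576048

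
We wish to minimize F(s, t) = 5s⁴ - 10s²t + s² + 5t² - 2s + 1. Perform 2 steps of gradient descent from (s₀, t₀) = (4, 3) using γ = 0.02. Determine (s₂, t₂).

∇F = (20s³ - 20st + 2s - 2, -10s² + 10t)
(s₁, t₁) = (4, 3) − 0.02·(1046, -130) = (-16.92, 5.6)
(s₂, t₂) = (-16.92, 5.6) − 0.02·(-95020.11776, -2806.864) = (1883.4823552, 61.73728)

(1883.4823552, 61.73728)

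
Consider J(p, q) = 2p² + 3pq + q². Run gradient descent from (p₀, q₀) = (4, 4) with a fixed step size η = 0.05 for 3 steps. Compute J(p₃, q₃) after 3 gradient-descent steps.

10.468604

∇J = (4p + 3q, 3p + 2q)
(p₁, q₁) = (4, 4) − 0.05·(28, 20) = (2.6, 3)
(p₂, q₂) = (2.6, 3) − 0.05·(19.4, 13.8) = (1.63, 2.31)
(p₃, q₃) = (1.63, 2.31) − 0.05·(13.45, 9.51) = (0.9575, 1.8345)
J(0.9575, 1.8345) = 10.468604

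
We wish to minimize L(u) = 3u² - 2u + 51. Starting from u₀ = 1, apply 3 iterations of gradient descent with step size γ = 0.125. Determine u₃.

0.34375

L′(u) = 6u - 2
u₁ = 1 − 0.125·4 = 0.5
u₂ = 0.5 − 0.125·1 = 0.375
u₃ = 0.375 − 0.125·0.25 = 0.34375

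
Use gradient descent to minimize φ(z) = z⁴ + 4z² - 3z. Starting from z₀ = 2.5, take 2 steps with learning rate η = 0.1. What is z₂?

63.96145

φ′(z) = 4z³ + 8z - 3
Step 1: φ′(2.5) = 79.5; z₁ = 2.5 − 0.1·79.5 = -5.45
Step 2: φ′(-5.45) = -694.1145; z₂ = -5.45 − 0.1·(-694.1145) = 63.96145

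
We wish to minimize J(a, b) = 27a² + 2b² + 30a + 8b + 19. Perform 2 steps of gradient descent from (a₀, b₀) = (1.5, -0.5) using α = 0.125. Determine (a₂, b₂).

(67.40625, -1.625)

∇J = (54a + 30, 4b + 8)
(a₁, b₁) = (1.5, -0.5) − 0.125·(111, 6) = (-12.375, -1.25)
(a₂, b₂) = (-12.375, -1.25) − 0.125·(-638.25, 3) = (67.40625, -1.625)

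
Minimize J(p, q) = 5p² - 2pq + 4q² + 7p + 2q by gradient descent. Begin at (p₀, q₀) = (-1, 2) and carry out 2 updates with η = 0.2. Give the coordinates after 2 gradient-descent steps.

∇J = (10p - 2q + 7, -2p + 8q + 2)
Step 1: at (-1, 2), ∇J = (-7, 20) → (-1, 2) − 0.2·(-7, 20) = (0.4, -2)
Step 2: at (0.4, -2), ∇J = (15, -14.8) → (0.4, -2) − 0.2·(15, -14.8) = (-2.6, 0.96)

(-2.6, 0.96)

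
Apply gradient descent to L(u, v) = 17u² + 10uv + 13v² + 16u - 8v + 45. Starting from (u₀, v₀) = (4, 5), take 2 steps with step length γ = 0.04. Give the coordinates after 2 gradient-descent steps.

(1.4208, 2.0112)

∇L = (34u + 10v + 16, 10u + 26v - 8)
Step 1: at (4, 5), ∇L = (202, 162) → (4, 5) − 0.04·(202, 162) = (-4.08, -1.48)
Step 2: at (-4.08, -1.48), ∇L = (-137.52, -87.28) → (-4.08, -1.48) − 0.04·(-137.52, -87.28) = (1.4208, 2.0112)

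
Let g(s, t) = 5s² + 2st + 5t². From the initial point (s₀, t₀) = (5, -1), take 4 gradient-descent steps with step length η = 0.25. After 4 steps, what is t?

29

∇g = (10s + 2t, 2s + 10t)
Step 1: at (5, -1), ∇g = (48, 0) → (5, -1) − 0.25·(48, 0) = (-7, -1)
Step 2: at (-7, -1), ∇g = (-72, -24) → (-7, -1) − 0.25·(-72, -24) = (11, 5)
Step 3: at (11, 5), ∇g = (120, 72) → (11, 5) − 0.25·(120, 72) = (-19, -13)
Step 4: at (-19, -13), ∇g = (-216, -168) → (-19, -13) − 0.25·(-216, -168) = (35, 29)
t = 29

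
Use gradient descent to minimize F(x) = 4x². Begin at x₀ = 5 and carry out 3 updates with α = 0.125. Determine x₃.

F′(x) = 8x
Step 1: F′(5) = 40; x₁ = 5 − 0.125·40 = 0
Step 2: F′(0) = 0; x₂ = 0 − 0.125·0 = 0
Step 3: F′(0) = 0; x₃ = 0 − 0.125·0 = 0

0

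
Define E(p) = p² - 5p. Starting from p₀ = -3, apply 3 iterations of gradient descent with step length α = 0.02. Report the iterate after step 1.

E′(p) = 2p - 5
Step 1: E′(-3) = -11; p₁ = -3 − 0.02·(-11) = -2.78

-2.78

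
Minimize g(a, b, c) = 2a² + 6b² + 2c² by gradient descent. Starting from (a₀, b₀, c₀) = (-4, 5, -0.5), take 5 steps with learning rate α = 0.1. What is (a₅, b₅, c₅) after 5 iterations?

∇g = (4a, 12b, 4c)
(a₁, b₁, c₁) = (-4, 5, -0.5) − 0.1·(-16, 60, -2) = (-2.4, -1, -0.3)
(a₂, b₂, c₂) = (-2.4, -1, -0.3) − 0.1·(-9.6, -12, -1.2) = (-1.44, 0.2, -0.18)
(a₃, b₃, c₃) = (-1.44, 0.2, -0.18) − 0.1·(-5.76, 2.4, -0.72) = (-0.864, -0.04, -0.108)
(a₄, b₄, c₄) = (-0.864, -0.04, -0.108) − 0.1·(-3.456, -0.48, -0.432) = (-0.5184, 0.008, -0.0648)
(a₅, b₅, c₅) = (-0.5184, 0.008, -0.0648) − 0.1·(-2.0736, 0.096, -0.2592) = (-0.31104, -0.0016, -0.03888)

(-0.31104, -0.0016, -0.03888)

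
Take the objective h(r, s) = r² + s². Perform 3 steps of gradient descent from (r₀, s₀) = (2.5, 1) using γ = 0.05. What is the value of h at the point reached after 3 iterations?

∇h = (2r, 2s)
(r₁, s₁) = (2.5, 1) − 0.05·(5, 2) = (2.25, 0.9)
(r₂, s₂) = (2.25, 0.9) − 0.05·(4.5, 1.8) = (2.025, 0.81)
(r₃, s₃) = (2.025, 0.81) − 0.05·(4.05, 1.62) = (1.8225, 0.729)
h(1.8225, 0.729) = 3.85294725

3.85294725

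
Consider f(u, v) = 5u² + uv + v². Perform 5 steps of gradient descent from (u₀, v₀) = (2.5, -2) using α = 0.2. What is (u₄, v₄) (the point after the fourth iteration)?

(2.4896, -0.0448)

∇f = (10u + v, u + 2v)
(u₁, v₁) = (2.5, -2) − 0.2·(23, -1.5) = (-2.1, -1.7)
(u₂, v₂) = (-2.1, -1.7) − 0.2·(-22.7, -5.5) = (2.44, -0.6)
(u₃, v₃) = (2.44, -0.6) − 0.2·(23.8, 1.24) = (-2.32, -0.848)
(u₄, v₄) = (-2.32, -0.848) − 0.2·(-24.048, -4.016) = (2.4896, -0.0448)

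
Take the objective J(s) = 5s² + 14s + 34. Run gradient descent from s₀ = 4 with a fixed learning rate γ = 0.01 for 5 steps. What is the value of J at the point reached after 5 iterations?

J′(s) = 10s + 14
Step 1: J′(4) = 54; s₁ = 4 − 0.01·54 = 3.46
Step 2: J′(3.46) = 48.6; s₂ = 3.46 − 0.01·48.6 = 2.974
Step 3: J′(2.974) = 43.74; s₃ = 2.974 − 0.01·43.74 = 2.5366
Step 4: J′(2.5366) = 39.366; s₄ = 2.5366 − 0.01·39.366 = 2.14294
Step 5: J′(2.14294) = 35.4294; s₅ = 2.14294 − 0.01·35.4294 = 1.788646
J(1.788646) = 75.03731656658

75.03731656658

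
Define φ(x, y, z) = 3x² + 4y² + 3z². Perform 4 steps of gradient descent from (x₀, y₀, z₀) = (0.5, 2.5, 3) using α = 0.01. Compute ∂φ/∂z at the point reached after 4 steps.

14.05348128

∇φ = (6x, 8y, 6z)
(x₁, y₁, z₁) = (0.5, 2.5, 3) − 0.01·(3, 20, 18) = (0.47, 2.3, 2.82)
(x₂, y₂, z₂) = (0.47, 2.3, 2.82) − 0.01·(2.82, 18.4, 16.92) = (0.4418, 2.116, 2.6508)
(x₃, y₃, z₃) = (0.4418, 2.116, 2.6508) − 0.01·(2.6508, 16.928, 15.9048) = (0.415292, 1.94672, 2.491752)
(x₄, y₄, z₄) = (0.415292, 1.94672, 2.491752) − 0.01·(2.491752, 15.57376, 14.950512) = (0.39037448, 1.7909824, 2.34224688)
∂φ/∂z at (0.39037448, 1.7909824, 2.34224688) = 14.05348128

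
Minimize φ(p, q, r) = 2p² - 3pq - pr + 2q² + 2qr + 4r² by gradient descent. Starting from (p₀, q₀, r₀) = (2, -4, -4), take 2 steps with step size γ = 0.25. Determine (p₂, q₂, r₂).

(4.25, -6.25, -9.25)

∇φ = (4p - 3q - r, -3p + 4q + 2r, -p + 2q + 8r)
(p₁, q₁, r₁) = (2, -4, -4) − 0.25·(24, -30, -42) = (-4, 3.5, 6.5)
(p₂, q₂, r₂) = (-4, 3.5, 6.5) − 0.25·(-33, 39, 63) = (4.25, -6.25, -9.25)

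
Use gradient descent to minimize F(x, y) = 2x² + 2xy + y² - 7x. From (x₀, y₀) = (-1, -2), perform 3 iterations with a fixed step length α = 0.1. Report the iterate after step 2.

(1.28, -1.22)

∇F = (4x + 2y - 7, 2x + 2y)
Step 1: at (-1, -2), ∇F = (-15, -6) → (-1, -2) − 0.1·(-15, -6) = (0.5, -1.4)
Step 2: at (0.5, -1.4), ∇F = (-7.8, -1.8) → (0.5, -1.4) − 0.1·(-7.8, -1.8) = (1.28, -1.22)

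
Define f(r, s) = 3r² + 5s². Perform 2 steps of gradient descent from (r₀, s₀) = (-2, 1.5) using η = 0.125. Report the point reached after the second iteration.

∇f = (6r, 10s)
(r₁, s₁) = (-2, 1.5) − 0.125·(-12, 15) = (-0.5, -0.375)
(r₂, s₂) = (-0.5, -0.375) − 0.125·(-3, -3.75) = (-0.125, 0.09375)

(-0.125, 0.09375)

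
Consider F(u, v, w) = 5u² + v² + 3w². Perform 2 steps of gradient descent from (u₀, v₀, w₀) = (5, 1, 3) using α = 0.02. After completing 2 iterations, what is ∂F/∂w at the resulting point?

∇F = (10u, 2v, 6w)
(u₁, v₁, w₁) = (5, 1, 3) − 0.02·(50, 2, 18) = (4, 0.96, 2.64)
(u₂, v₂, w₂) = (4, 0.96, 2.64) − 0.02·(40, 1.92, 15.84) = (3.2, 0.9216, 2.3232)
∂F/∂w at (3.2, 0.9216, 2.3232) = 13.9392

13.9392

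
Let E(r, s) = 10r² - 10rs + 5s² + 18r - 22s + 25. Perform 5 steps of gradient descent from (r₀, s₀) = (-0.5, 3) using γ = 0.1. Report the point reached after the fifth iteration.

(9.6, -3.1)

∇E = (20r - 10s + 18, -10r + 10s - 22)
Step 1: at (-0.5, 3), ∇E = (-22, 13) → (-0.5, 3) − 0.1·(-22, 13) = (1.7, 1.7)
Step 2: at (1.7, 1.7), ∇E = (35, -22) → (1.7, 1.7) − 0.1·(35, -22) = (-1.8, 3.9)
Step 3: at (-1.8, 3.9), ∇E = (-57, 35) → (-1.8, 3.9) − 0.1·(-57, 35) = (3.9, 0.4)
Step 4: at (3.9, 0.4), ∇E = (92, -57) → (3.9, 0.4) − 0.1·(92, -57) = (-5.3, 6.1)
Step 5: at (-5.3, 6.1), ∇E = (-149, 92) → (-5.3, 6.1) − 0.1·(-149, 92) = (9.6, -3.1)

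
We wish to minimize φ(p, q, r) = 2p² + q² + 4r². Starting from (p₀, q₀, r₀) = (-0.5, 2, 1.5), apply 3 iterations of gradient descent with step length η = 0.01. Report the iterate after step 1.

∇φ = (4p, 2q, 8r)
Step 1: at (-0.5, 2, 1.5), ∇φ = (-2, 4, 12) → (-0.5, 2, 1.5) − 0.01·(-2, 4, 12) = (-0.48, 1.96, 1.38)

(-0.48, 1.96, 1.38)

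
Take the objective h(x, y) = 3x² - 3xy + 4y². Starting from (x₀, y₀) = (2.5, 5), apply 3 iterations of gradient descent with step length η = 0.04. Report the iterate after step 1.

∇h = (6x - 3y, -3x + 8y)
(x₁, y₁) = (2.5, 5) − 0.04·(0, 32.5) = (2.5, 3.7)

(2.5, 3.7)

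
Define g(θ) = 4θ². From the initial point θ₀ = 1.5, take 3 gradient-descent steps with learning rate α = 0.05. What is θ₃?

g′(θ) = 8θ
θ₁ = 1.5 − 0.05·12 = 0.9
θ₂ = 0.9 − 0.05·7.2 = 0.54
θ₃ = 0.54 − 0.05·4.32 = 0.324

0.324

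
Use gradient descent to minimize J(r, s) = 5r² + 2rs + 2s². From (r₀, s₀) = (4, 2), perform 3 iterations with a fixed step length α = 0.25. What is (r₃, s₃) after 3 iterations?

(-19, -5.75)

∇J = (10r + 2s, 2r + 4s)
Step 1: at (4, 2), ∇J = (44, 16) → (4, 2) − 0.25·(44, 16) = (-7, -2)
Step 2: at (-7, -2), ∇J = (-74, -22) → (-7, -2) − 0.25·(-74, -22) = (11.5, 3.5)
Step 3: at (11.5, 3.5), ∇J = (122, 37) → (11.5, 3.5) − 0.25·(122, 37) = (-19, -5.75)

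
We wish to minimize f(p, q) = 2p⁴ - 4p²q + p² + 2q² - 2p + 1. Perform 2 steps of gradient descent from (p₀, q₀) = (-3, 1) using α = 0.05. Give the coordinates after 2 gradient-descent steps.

(-123.52, 11.88)

∇f = (8p³ - 8pq + 2p - 2, -4p² + 4q)
Step 1: at (-3, 1), ∇f = (-200, -32) → (-3, 1) − 0.05·(-200, -32) = (7, 2.6)
Step 2: at (7, 2.6), ∇f = (2610.4, -185.6) → (7, 2.6) − 0.05·(2610.4, -185.6) = (-123.52, 11.88)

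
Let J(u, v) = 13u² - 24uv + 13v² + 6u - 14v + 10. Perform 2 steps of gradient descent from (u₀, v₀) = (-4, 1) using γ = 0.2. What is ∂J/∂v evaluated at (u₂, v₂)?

∇J = (26u - 24v + 6, -24u + 26v - 14)
(u₁, v₁) = (-4, 1) − 0.2·(-122, 108) = (20.4, -20.6)
(u₂, v₂) = (20.4, -20.6) − 0.2·(1030.8, -1039.2) = (-185.76, 187.24)
∂J/∂v at (-185.76, 187.24) = 9312.48

9312.48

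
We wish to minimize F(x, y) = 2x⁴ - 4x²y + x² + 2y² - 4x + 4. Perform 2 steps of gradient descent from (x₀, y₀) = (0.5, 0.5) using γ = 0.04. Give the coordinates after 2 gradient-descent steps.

(0.77235328, 0.456096)

∇F = (8x³ - 8xy + 2x - 4, -4x² + 4y)
Step 1: at (0.5, 0.5), ∇F = (-4, 1) → (0.5, 0.5) − 0.04·(-4, 1) = (0.66, 0.46)
Step 2: at (0.66, 0.46), ∇F = (-2.808832, 0.0976) → (0.66, 0.46) − 0.04·(-2.808832, 0.0976) = (0.77235328, 0.456096)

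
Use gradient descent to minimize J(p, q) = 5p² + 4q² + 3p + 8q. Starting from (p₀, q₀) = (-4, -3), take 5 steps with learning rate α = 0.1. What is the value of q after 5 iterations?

∇J = (10p + 3, 8q + 8)
(p₁, q₁) = (-4, -3) − 0.1·(-37, -16) = (-0.3, -1.4)
(p₂, q₂) = (-0.3, -1.4) − 0.1·(0, -3.2) = (-0.3, -1.08)
(p₃, q₃) = (-0.3, -1.08) − 0.1·(0, -0.64) = (-0.3, -1.016)
(p₄, q₄) = (-0.3, -1.016) − 0.1·(0, -0.128) = (-0.3, -1.0032)
(p₅, q₅) = (-0.3, -1.0032) − 0.1·(0, -0.0256) = (-0.3, -1.00064)
q = -1.00064

-1.00064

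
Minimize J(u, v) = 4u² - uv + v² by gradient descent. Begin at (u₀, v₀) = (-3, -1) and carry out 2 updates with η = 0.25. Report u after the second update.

∇J = (8u - v, -u + 2v)
(u₁, v₁) = (-3, -1) − 0.25·(-23, 1) = (2.75, -1.25)
(u₂, v₂) = (2.75, -1.25) − 0.25·(23.25, -5.25) = (-3.0625, 0.0625)
u = -3.0625

-3.0625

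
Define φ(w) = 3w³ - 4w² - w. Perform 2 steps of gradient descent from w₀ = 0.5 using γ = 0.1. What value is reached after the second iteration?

φ′(w) = 9w² - 8w - 1
w₁ = 0.5 − 0.1·(-2.75) = 0.775
w₂ = 0.775 − 0.1·(-1.794375) = 0.9544375

0.9544375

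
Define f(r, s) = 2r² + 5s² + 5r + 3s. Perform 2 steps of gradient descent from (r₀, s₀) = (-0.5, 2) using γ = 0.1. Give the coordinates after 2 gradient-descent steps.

(-0.98, -0.3)

∇f = (4r + 5, 10s + 3)
Step 1: at (-0.5, 2), ∇f = (3, 23) → (-0.5, 2) − 0.1·(3, 23) = (-0.8, -0.3)
Step 2: at (-0.8, -0.3), ∇f = (1.8, 0) → (-0.8, -0.3) − 0.1·(1.8, 0) = (-0.98, -0.3)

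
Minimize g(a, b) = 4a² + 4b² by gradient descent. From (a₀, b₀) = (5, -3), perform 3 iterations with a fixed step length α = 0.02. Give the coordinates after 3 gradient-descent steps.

∇g = (8a, 8b)
Step 1: at (5, -3), ∇g = (40, -24) → (5, -3) − 0.02·(40, -24) = (4.2, -2.52)
Step 2: at (4.2, -2.52), ∇g = (33.6, -20.16) → (4.2, -2.52) − 0.02·(33.6, -20.16) = (3.528, -2.1168)
Step 3: at (3.528, -2.1168), ∇g = (28.224, -16.9344) → (3.528, -2.1168) − 0.02·(28.224, -16.9344) = (2.96352, -1.778112)

(2.96352, -1.778112)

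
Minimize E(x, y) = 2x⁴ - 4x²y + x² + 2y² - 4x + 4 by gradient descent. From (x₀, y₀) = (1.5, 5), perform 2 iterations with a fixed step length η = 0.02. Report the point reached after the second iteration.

(2.18242688, 4.777792)

∇E = (8x³ - 8xy + 2x - 4, -4x² + 4y)
(x₁, y₁) = (1.5, 5) − 0.02·(-34, 11) = (2.18, 4.78)
(x₂, y₂) = (2.18, 4.78) − 0.02·(-0.121344, 0.1104) = (2.18242688, 4.777792)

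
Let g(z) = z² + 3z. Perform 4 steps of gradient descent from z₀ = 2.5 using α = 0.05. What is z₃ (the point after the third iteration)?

1.416

g′(z) = 2z + 3
Step 1: g′(2.5) = 8; z₁ = 2.5 − 0.05·8 = 2.1
Step 2: g′(2.1) = 7.2; z₂ = 2.1 − 0.05·7.2 = 1.74
Step 3: g′(1.74) = 6.48; z₃ = 1.74 − 0.05·6.48 = 1.416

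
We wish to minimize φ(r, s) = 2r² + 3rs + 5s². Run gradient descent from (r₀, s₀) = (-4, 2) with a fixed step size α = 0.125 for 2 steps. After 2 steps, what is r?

-1.75

∇φ = (4r + 3s, 3r + 10s)
(r₁, s₁) = (-4, 2) − 0.125·(-10, 8) = (-2.75, 1)
(r₂, s₂) = (-2.75, 1) − 0.125·(-8, 1.75) = (-1.75, 0.78125)
r = -1.75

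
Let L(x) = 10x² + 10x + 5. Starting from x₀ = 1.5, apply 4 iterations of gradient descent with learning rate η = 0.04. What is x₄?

-0.4968

L′(x) = 20x + 10
Step 1: L′(1.5) = 40; x₁ = 1.5 − 0.04·40 = -0.1
Step 2: L′(-0.1) = 8; x₂ = -0.1 − 0.04·8 = -0.42
Step 3: L′(-0.42) = 1.6; x₃ = -0.42 − 0.04·1.6 = -0.484
Step 4: L′(-0.484) = 0.32; x₄ = -0.484 − 0.04·0.32 = -0.4968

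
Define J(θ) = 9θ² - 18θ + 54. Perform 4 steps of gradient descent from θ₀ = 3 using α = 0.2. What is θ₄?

92.3952

J′(θ) = 18θ - 18
θ₁ = 3 − 0.2·36 = -4.2
θ₂ = -4.2 − 0.2·(-93.6) = 14.52
θ₃ = 14.52 − 0.2·243.36 = -34.152
θ₄ = -34.152 − 0.2·(-632.736) = 92.3952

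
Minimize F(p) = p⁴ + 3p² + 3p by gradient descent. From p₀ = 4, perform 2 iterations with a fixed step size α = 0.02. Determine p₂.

F′(p) = 4p³ + 6p + 3
p₁ = 4 − 0.02·283 = -1.66
p₂ = -1.66 − 0.02·(-25.257184) = -1.15485632

-1.15485632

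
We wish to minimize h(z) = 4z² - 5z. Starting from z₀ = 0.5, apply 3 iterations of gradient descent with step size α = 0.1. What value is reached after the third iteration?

h′(z) = 8z - 5
z₁ = 0.5 − 0.1·(-1) = 0.6
z₂ = 0.6 − 0.1·(-0.2) = 0.62
z₃ = 0.62 − 0.1·(-0.04) = 0.624

0.624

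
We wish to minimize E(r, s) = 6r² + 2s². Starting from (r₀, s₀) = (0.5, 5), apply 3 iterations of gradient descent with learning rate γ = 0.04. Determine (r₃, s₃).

∇E = (12r, 4s)
(r₁, s₁) = (0.5, 5) − 0.04·(6, 20) = (0.26, 4.2)
(r₂, s₂) = (0.26, 4.2) − 0.04·(3.12, 16.8) = (0.1352, 3.528)
(r₃, s₃) = (0.1352, 3.528) − 0.04·(1.6224, 14.112) = (0.070304, 2.96352)

(0.070304, 2.96352)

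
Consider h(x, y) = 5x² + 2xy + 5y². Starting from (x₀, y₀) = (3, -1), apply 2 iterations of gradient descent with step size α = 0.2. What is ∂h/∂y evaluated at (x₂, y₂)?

∇h = (10x + 2y, 2x + 10y)
Step 1: at (3, -1), ∇h = (28, -4) → (3, -1) − 0.2·(28, -4) = (-2.6, -0.2)
Step 2: at (-2.6, -0.2), ∇h = (-26.4, -7.2) → (-2.6, -0.2) − 0.2·(-26.4, -7.2) = (2.68, 1.24)
∂h/∂y at (2.68, 1.24) = 17.76

17.76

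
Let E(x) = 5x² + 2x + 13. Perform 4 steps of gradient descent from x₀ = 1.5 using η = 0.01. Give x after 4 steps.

E′(x) = 10x + 2
x₁ = 1.5 − 0.01·17 = 1.33
x₂ = 1.33 − 0.01·15.3 = 1.177
x₃ = 1.177 − 0.01·13.77 = 1.0393
x₄ = 1.0393 − 0.01·12.393 = 0.91537

0.91537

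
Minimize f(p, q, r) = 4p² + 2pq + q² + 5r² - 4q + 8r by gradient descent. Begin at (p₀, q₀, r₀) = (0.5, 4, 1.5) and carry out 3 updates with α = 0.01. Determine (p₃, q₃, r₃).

∇f = (8p + 2q, 2p + 2q - 4, 10r + 8)
(p₁, q₁, r₁) = (0.5, 4, 1.5) − 0.01·(12, 5, 23) = (0.38, 3.95, 1.27)
(p₂, q₂, r₂) = (0.38, 3.95, 1.27) − 0.01·(10.94, 4.66, 20.7) = (0.2706, 3.9034, 1.063)
(p₃, q₃, r₃) = (0.2706, 3.9034, 1.063) − 0.01·(9.9716, 4.348, 18.63) = (0.170884, 3.85992, 0.8767)

(0.170884, 3.85992, 0.8767)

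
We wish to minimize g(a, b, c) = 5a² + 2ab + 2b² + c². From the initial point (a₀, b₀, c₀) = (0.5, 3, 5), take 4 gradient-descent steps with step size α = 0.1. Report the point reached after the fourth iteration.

∇g = (10a + 2b, 2a + 4b, 2c)
Step 1: at (0.5, 3, 5), ∇g = (11, 13, 10) → (0.5, 3, 5) − 0.1·(11, 13, 10) = (-0.6, 1.7, 4)
Step 2: at (-0.6, 1.7, 4), ∇g = (-2.6, 5.6, 8) → (-0.6, 1.7, 4) − 0.1·(-2.6, 5.6, 8) = (-0.34, 1.14, 3.2)
Step 3: at (-0.34, 1.14, 3.2), ∇g = (-1.12, 3.88, 6.4) → (-0.34, 1.14, 3.2) − 0.1·(-1.12, 3.88, 6.4) = (-0.228, 0.752, 2.56)
Step 4: at (-0.228, 0.752, 2.56), ∇g = (-0.776, 2.552, 5.12) → (-0.228, 0.752, 2.56) − 0.1·(-0.776, 2.552, 5.12) = (-0.1504, 0.4968, 2.048)

(-0.1504, 0.4968, 2.048)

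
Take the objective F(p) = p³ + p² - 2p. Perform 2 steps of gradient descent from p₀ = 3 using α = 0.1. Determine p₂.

F′(p) = 3p² + 2p - 2
Step 1: F′(3) = 31; p₁ = 3 − 0.1·31 = -0.1
Step 2: F′(-0.1) = -2.17; p₂ = -0.1 − 0.1·(-2.17) = 0.117

0.117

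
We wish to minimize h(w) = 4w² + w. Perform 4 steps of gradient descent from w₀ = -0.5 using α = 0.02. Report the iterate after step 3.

-0.347264

h′(w) = 8w + 1
w₁ = -0.5 − 0.02·(-3) = -0.44
w₂ = -0.44 − 0.02·(-2.52) = -0.3896
w₃ = -0.3896 − 0.02·(-2.1168) = -0.347264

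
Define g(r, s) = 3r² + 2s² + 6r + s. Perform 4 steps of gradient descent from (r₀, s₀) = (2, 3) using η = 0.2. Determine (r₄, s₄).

∇g = (6r + 6, 4s + 1)
Step 1: at (2, 3), ∇g = (18, 13) → (2, 3) − 0.2·(18, 13) = (-1.6, 0.4)
Step 2: at (-1.6, 0.4), ∇g = (-3.6, 2.6) → (-1.6, 0.4) − 0.2·(-3.6, 2.6) = (-0.88, -0.12)
Step 3: at (-0.88, -0.12), ∇g = (0.72, 0.52) → (-0.88, -0.12) − 0.2·(0.72, 0.52) = (-1.024, -0.224)
Step 4: at (-1.024, -0.224), ∇g = (-0.144, 0.104) → (-1.024, -0.224) − 0.2·(-0.144, 0.104) = (-0.9952, -0.2448)

(-0.9952, -0.2448)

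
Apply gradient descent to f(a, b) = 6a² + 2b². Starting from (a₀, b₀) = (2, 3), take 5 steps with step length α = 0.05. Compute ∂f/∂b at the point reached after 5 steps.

∇f = (12a, 4b)
Step 1: at (2, 3), ∇f = (24, 12) → (2, 3) − 0.05·(24, 12) = (0.8, 2.4)
Step 2: at (0.8, 2.4), ∇f = (9.6, 9.6) → (0.8, 2.4) − 0.05·(9.6, 9.6) = (0.32, 1.92)
Step 3: at (0.32, 1.92), ∇f = (3.84, 7.68) → (0.32, 1.92) − 0.05·(3.84, 7.68) = (0.128, 1.536)
Step 4: at (0.128, 1.536), ∇f = (1.536, 6.144) → (0.128, 1.536) − 0.05·(1.536, 6.144) = (0.0512, 1.2288)
Step 5: at (0.0512, 1.2288), ∇f = (0.6144, 4.9152) → (0.0512, 1.2288) − 0.05·(0.6144, 4.9152) = (0.02048, 0.98304)
∂f/∂b at (0.02048, 0.98304) = 3.93216

3.93216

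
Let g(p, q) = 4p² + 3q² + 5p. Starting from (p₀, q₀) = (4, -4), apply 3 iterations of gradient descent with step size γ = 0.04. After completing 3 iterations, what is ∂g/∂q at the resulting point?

-10.535424

∇g = (8p + 5, 6q)
(p₁, q₁) = (4, -4) − 0.04·(37, -24) = (2.52, -3.04)
(p₂, q₂) = (2.52, -3.04) − 0.04·(25.16, -18.24) = (1.5136, -2.3104)
(p₃, q₃) = (1.5136, -2.3104) − 0.04·(17.1088, -13.8624) = (0.829248, -1.755904)
∂g/∂q at (0.829248, -1.755904) = -10.535424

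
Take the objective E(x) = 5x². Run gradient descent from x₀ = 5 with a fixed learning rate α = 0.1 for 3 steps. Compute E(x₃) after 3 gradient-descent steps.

0

E′(x) = 10x
Step 1: E′(5) = 50; x₁ = 5 − 0.1·50 = 0
Step 2: E′(0) = 0; x₂ = 0 − 0.1·0 = 0
Step 3: E′(0) = 0; x₃ = 0 − 0.1·0 = 0
E(0) = 0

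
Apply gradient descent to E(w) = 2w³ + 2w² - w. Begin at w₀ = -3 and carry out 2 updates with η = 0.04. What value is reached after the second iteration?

-9.024704

E′(w) = 6w² + 4w - 1
Step 1: E′(-3) = 41; w₁ = -3 − 0.04·41 = -4.64
Step 2: E′(-4.64) = 109.6176; w₂ = -4.64 − 0.04·109.6176 = -9.024704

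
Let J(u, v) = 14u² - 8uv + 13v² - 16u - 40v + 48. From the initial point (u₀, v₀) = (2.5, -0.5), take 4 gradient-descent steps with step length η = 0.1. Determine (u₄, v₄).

∇J = (28u - 8v - 16, -8u + 26v - 40)
Step 1: at (2.5, -0.5), ∇J = (58, -73) → (2.5, -0.5) − 0.1·(58, -73) = (-3.3, 6.8)
Step 2: at (-3.3, 6.8), ∇J = (-162.8, 163.2) → (-3.3, 6.8) − 0.1·(-162.8, 163.2) = (12.98, -9.52)
Step 3: at (12.98, -9.52), ∇J = (423.6, -391.36) → (12.98, -9.52) − 0.1·(423.6, -391.36) = (-29.38, 29.616)
Step 4: at (-29.38, 29.616), ∇J = (-1075.568, 965.056) → (-29.38, 29.616) − 0.1·(-1075.568, 965.056) = (78.1768, -66.8896)

(78.1768, -66.8896)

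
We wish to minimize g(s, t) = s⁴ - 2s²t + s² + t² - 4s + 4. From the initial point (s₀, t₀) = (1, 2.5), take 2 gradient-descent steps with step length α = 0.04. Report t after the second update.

2.328992

∇g = (4s³ - 4st + 2s - 4, -2s² + 2t)
(s₁, t₁) = (1, 2.5) − 0.04·(-8, 3) = (1.32, 2.38)
(s₂, t₂) = (1.32, 2.38) − 0.04·(-4.726528, 1.2752) = (1.50906112, 2.328992)
t = 2.328992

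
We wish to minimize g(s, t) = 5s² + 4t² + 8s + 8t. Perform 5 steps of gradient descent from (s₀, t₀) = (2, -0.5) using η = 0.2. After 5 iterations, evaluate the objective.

∇g = (10s + 8, 8t + 8)
Step 1: at (2, -0.5), ∇g = (28, 4) → (2, -0.5) − 0.2·(28, 4) = (-3.6, -1.3)
Step 2: at (-3.6, -1.3), ∇g = (-28, -2.4) → (-3.6, -1.3) − 0.2·(-28, -2.4) = (2, -0.82)
Step 3: at (2, -0.82), ∇g = (28, 1.44) → (2, -0.82) − 0.2·(28, 1.44) = (-3.6, -1.108)
Step 4: at (-3.6, -1.108), ∇g = (-28, -0.864) → (-3.6, -1.108) − 0.2·(-28, -0.864) = (2, -0.9352)
Step 5: at (2, -0.9352), ∇g = (28, 0.5184) → (2, -0.9352) − 0.2·(28, 0.5184) = (-3.6, -1.03888)
g(-3.6, -1.03888) = 32.0060466176

32.0060466176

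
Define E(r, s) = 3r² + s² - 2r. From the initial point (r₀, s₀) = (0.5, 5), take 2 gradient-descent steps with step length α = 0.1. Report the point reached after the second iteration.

∇E = (6r - 2, 2s)
Step 1: at (0.5, 5), ∇E = (1, 10) → (0.5, 5) − 0.1·(1, 10) = (0.4, 4)
Step 2: at (0.4, 4), ∇E = (0.4, 8) → (0.4, 4) − 0.1·(0.4, 8) = (0.36, 3.2)

(0.36, 3.2)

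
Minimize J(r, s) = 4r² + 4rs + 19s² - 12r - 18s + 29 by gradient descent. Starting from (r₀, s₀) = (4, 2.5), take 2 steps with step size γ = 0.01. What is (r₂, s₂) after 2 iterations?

(3.4612, 1.0054)

∇J = (8r + 4s - 12, 4r + 38s - 18)
Step 1: at (4, 2.5), ∇J = (30, 93) → (4, 2.5) − 0.01·(30, 93) = (3.7, 1.57)
Step 2: at (3.7, 1.57), ∇J = (23.88, 56.46) → (3.7, 1.57) − 0.01·(23.88, 56.46) = (3.4612, 1.0054)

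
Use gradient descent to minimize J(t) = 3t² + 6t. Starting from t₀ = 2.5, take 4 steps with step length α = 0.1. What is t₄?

J′(t) = 6t + 6
t₁ = 2.5 − 0.1·21 = 0.4
t₂ = 0.4 − 0.1·8.4 = -0.44
t₃ = -0.44 − 0.1·3.36 = -0.776
t₄ = -0.776 − 0.1·1.344 = -0.9104

-0.9104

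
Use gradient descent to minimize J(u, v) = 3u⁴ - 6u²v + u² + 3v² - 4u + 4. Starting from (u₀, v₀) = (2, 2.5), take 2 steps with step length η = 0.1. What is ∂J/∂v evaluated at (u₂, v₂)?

∇J = (12u³ - 12uv + 2u - 4, -6u² + 6v)
Step 1: at (2, 2.5), ∇J = (36, -9) → (2, 2.5) − 0.1·(36, -9) = (-1.6, 3.4)
Step 2: at (-1.6, 3.4), ∇J = (8.928, 5.04) → (-1.6, 3.4) − 0.1·(8.928, 5.04) = (-2.4928, 2.896)
∂J/∂v at (-2.4928, 2.896) = -19.90831104

-19.90831104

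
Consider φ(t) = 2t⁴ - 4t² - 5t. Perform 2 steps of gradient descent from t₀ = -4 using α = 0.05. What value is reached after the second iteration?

-3292.90625

φ′(t) = 8t³ - 8t - 5
Step 1: φ′(-4) = -485; t₁ = -4 − 0.05·(-485) = 20.25
Step 2: φ′(20.25) = 66263.125; t₂ = 20.25 − 0.05·66263.125 = -3292.90625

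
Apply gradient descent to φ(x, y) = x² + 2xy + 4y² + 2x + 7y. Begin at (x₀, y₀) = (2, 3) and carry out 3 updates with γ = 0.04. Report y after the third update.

∇φ = (2x + 2y + 2, 2x + 8y + 7)
(x₁, y₁) = (2, 3) − 0.04·(12, 35) = (1.52, 1.6)
(x₂, y₂) = (1.52, 1.6) − 0.04·(8.24, 22.84) = (1.1904, 0.6864)
(x₃, y₃) = (1.1904, 0.6864) − 0.04·(5.7536, 14.872) = (0.960256, 0.09152)
y = 0.09152

0.09152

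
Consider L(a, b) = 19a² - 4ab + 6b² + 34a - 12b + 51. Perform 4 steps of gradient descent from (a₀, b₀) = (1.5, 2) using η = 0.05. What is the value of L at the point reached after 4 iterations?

80.5476421875

∇L = (38a - 4b + 34, -4a + 12b - 12)
(a₁, b₁) = (1.5, 2) − 0.05·(83, 6) = (-2.65, 1.7)
(a₂, b₂) = (-2.65, 1.7) − 0.05·(-73.5, 19) = (1.025, 0.75)
(a₃, b₃) = (1.025, 0.75) − 0.05·(69.95, -7.1) = (-2.4725, 1.105)
(a₄, b₄) = (-2.4725, 1.105) − 0.05·(-64.375, 11.15) = (0.74625, 0.5475)
L(0.74625, 0.5475) = 80.5476421875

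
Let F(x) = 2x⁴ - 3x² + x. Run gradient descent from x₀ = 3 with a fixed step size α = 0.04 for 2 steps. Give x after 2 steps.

F′(x) = 8x³ - 6x + 1
x₁ = 3 − 0.04·199 = -4.96
x₂ = -4.96 − 0.04·(-945.431488) = 32.85725952

32.85725952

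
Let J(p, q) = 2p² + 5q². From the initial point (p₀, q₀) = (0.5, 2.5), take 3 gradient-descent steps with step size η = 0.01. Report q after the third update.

∇J = (4p, 10q)
(p₁, q₁) = (0.5, 2.5) − 0.01·(2, 25) = (0.48, 2.25)
(p₂, q₂) = (0.48, 2.25) − 0.01·(1.92, 22.5) = (0.4608, 2.025)
(p₃, q₃) = (0.4608, 2.025) − 0.01·(1.8432, 20.25) = (0.442368, 1.8225)
q = 1.8225

1.8225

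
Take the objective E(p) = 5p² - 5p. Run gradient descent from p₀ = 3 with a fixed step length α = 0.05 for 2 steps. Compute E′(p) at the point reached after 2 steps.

E′(p) = 10p - 5
Step 1: E′(3) = 25; p₁ = 3 − 0.05·25 = 1.75
Step 2: E′(1.75) = 12.5; p₂ = 1.75 − 0.05·12.5 = 1.125
E′(p) at (1.125) = 6.25

6.25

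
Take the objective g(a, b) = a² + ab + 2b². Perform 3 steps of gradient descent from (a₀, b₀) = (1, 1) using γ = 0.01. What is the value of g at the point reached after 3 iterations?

∇g = (2a + b, a + 4b)
(a₁, b₁) = (1, 1) − 0.01·(3, 5) = (0.97, 0.95)
(a₂, b₂) = (0.97, 0.95) − 0.01·(2.89, 4.77) = (0.9411, 0.9023)
(a₃, b₃) = (0.9411, 0.9023) − 0.01·(2.7845, 4.5503) = (0.913255, 0.856797)
g(0.913255, 0.856797) = 3.084711037678

3.084711037678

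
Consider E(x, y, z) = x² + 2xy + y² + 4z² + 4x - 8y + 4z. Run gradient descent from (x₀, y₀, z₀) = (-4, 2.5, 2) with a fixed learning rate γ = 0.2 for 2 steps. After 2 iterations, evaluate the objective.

-66.55

∇E = (2x + 2y + 4, 2x + 2y - 8, 8z + 4)
Step 1: at (-4, 2.5, 2), ∇E = (1, -11, 20) → (-4, 2.5, 2) − 0.2·(1, -11, 20) = (-4.2, 4.7, -2)
Step 2: at (-4.2, 4.7, -2), ∇E = (5, -7, -12) → (-4.2, 4.7, -2) − 0.2·(5, -7, -12) = (-5.2, 6.1, 0.4)
E(-5.2, 6.1, 0.4) = -66.55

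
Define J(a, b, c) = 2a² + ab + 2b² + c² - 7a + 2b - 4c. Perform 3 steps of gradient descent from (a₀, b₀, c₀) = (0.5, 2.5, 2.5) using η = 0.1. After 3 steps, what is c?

2.256

∇J = (4a + b - 7, a + 4b + 2, 2c - 4)
(a₁, b₁, c₁) = (0.5, 2.5, 2.5) − 0.1·(-2.5, 12.5, 1) = (0.75, 1.25, 2.4)
(a₂, b₂, c₂) = (0.75, 1.25, 2.4) − 0.1·(-2.75, 7.75, 0.8) = (1.025, 0.475, 2.32)
(a₃, b₃, c₃) = (1.025, 0.475, 2.32) − 0.1·(-2.425, 4.925, 0.64) = (1.2675, -0.0175, 2.256)
c = 2.256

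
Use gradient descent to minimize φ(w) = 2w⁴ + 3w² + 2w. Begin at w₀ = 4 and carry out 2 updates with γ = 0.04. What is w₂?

1707.49152256

φ′(w) = 8w³ + 6w + 2
w₁ = 4 − 0.04·538 = -17.52
w₂ = -17.52 − 0.04·(-43125.288064) = 1707.49152256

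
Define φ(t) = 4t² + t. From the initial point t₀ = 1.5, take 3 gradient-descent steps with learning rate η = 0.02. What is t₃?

φ′(t) = 8t + 1
Step 1: φ′(1.5) = 13; t₁ = 1.5 − 0.02·13 = 1.24
Step 2: φ′(1.24) = 10.92; t₂ = 1.24 − 0.02·10.92 = 1.0216
Step 3: φ′(1.0216) = 9.1728; t₃ = 1.0216 − 0.02·9.1728 = 0.838144

0.838144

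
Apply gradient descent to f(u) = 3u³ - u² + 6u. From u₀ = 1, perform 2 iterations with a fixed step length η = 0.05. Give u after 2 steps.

f′(u) = 9u² - 2u + 6
u₁ = 1 − 0.05·13 = 0.35
u₂ = 0.35 − 0.05·6.4025 = 0.029875

0.029875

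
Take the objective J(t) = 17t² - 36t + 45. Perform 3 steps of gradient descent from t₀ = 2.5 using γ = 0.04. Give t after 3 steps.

0.991584

J′(t) = 34t - 36
t₁ = 2.5 − 0.04·49 = 0.54
t₂ = 0.54 − 0.04·(-17.64) = 1.2456
t₃ = 1.2456 − 0.04·6.3504 = 0.991584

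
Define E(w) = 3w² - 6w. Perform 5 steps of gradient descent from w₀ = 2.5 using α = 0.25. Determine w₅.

0.953125

E′(w) = 6w - 6
w₁ = 2.5 − 0.25·9 = 0.25
w₂ = 0.25 − 0.25·(-4.5) = 1.375
w₃ = 1.375 − 0.25·2.25 = 0.8125
w₄ = 0.8125 − 0.25·(-1.125) = 1.09375
w₅ = 1.09375 − 0.25·0.5625 = 0.953125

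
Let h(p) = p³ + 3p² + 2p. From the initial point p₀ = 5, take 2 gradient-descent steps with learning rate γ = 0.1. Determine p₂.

-12.227

h′(p) = 3p² + 6p + 2
p₁ = 5 − 0.1·107 = -5.7
p₂ = -5.7 − 0.1·65.27 = -12.227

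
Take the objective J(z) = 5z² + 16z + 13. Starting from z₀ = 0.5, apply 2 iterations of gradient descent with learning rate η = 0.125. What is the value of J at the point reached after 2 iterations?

0.2861328125

J′(z) = 10z + 16
z₁ = 0.5 − 0.125·21 = -2.125
z₂ = -2.125 − 0.125·(-5.25) = -1.46875
J(-1.46875) = 0.2861328125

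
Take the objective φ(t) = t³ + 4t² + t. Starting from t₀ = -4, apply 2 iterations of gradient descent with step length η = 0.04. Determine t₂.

-5.850688

φ′(t) = 3t² + 8t + 1
t₁ = -4 − 0.04·17 = -4.68
t₂ = -4.68 − 0.04·29.2672 = -5.850688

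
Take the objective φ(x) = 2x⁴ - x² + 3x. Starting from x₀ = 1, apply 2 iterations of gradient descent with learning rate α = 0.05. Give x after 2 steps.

0.38845

φ′(x) = 8x³ - 2x + 3
Step 1: φ′(1) = 9; x₁ = 1 − 0.05·9 = 0.55
Step 2: φ′(0.55) = 3.231; x₂ = 0.55 − 0.05·3.231 = 0.38845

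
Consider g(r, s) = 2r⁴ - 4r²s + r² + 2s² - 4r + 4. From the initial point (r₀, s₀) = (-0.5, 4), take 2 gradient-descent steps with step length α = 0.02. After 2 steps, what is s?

3.4432

∇g = (8r³ - 8rs + 2r - 4, -4r² + 4s)
(r₁, s₁) = (-0.5, 4) − 0.02·(10, 15) = (-0.7, 3.7)
(r₂, s₂) = (-0.7, 3.7) − 0.02·(12.576, 12.84) = (-0.95152, 3.4432)
s = 3.4432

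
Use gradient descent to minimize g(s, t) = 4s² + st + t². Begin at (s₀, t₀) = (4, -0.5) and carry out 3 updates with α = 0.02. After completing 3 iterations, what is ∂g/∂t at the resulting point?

∇g = (8s + t, s + 2t)
(s₁, t₁) = (4, -0.5) − 0.02·(31.5, 3) = (3.37, -0.56)
(s₂, t₂) = (3.37, -0.56) − 0.02·(26.4, 2.25) = (2.842, -0.605)
(s₃, t₃) = (2.842, -0.605) − 0.02·(22.131, 1.632) = (2.39938, -0.63764)
∂g/∂t at (2.39938, -0.63764) = 1.1241

1.1241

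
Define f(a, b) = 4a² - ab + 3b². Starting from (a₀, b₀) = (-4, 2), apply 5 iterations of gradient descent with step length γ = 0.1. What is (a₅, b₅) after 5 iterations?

∇f = (8a - b, -a + 6b)
Step 1: at (-4, 2), ∇f = (-34, 16) → (-4, 2) − 0.1·(-34, 16) = (-0.6, 0.4)
Step 2: at (-0.6, 0.4), ∇f = (-5.2, 3) → (-0.6, 0.4) − 0.1·(-5.2, 3) = (-0.08, 0.1)
Step 3: at (-0.08, 0.1), ∇f = (-0.74, 0.68) → (-0.08, 0.1) − 0.1·(-0.74, 0.68) = (-0.006, 0.032)
Step 4: at (-0.006, 0.032), ∇f = (-0.08, 0.198) → (-0.006, 0.032) − 0.1·(-0.08, 0.198) = (0.002, 0.0122)
Step 5: at (0.002, 0.0122), ∇f = (0.0038, 0.0712) → (0.002, 0.0122) − 0.1·(0.0038, 0.0712) = (0.00162, 0.00508)

(0.00162, 0.00508)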